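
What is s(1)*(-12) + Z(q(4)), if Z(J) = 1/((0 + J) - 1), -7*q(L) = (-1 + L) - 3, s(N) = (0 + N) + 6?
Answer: -85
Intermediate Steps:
s(N) = 6 + N (s(N) = N + 6 = 6 + N)
q(L) = 4/7 - L/7 (q(L) = -((-1 + L) - 3)/7 = -(-4 + L)/7 = 4/7 - L/7)
Z(J) = 1/(-1 + J) (Z(J) = 1/(J - 1) = 1/(-1 + J))
s(1)*(-12) + Z(q(4)) = (6 + 1)*(-12) + 1/(-1 + (4/7 - ⅐*4)) = 7*(-12) + 1/(-1 + (4/7 - 4/7)) = -84 + 1/(-1 + 0) = -84 + 1/(-1) = -84 - 1 = -85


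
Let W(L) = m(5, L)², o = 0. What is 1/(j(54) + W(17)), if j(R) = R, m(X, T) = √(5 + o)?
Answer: 1/59 ≈ 0.016949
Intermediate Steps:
m(X, T) = √5 (m(X, T) = √(5 + 0) = √5)
W(L) = 5 (W(L) = (√5)² = 5)
1/(j(54) + W(17)) = 1/(54 + 5) = 1/59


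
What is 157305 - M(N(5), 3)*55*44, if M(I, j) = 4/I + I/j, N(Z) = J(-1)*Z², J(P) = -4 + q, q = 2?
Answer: 2967479/15 ≈ 1.9783e+5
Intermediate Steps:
J(P) = -2 (J(P) = -4 + 2 = -2)
N(Z) = -2*Z²
157305 - M(N(5), 3)*55*44 = 157305 - (4/((-2*5²)) - 2*5²/3)*55*44 = 157305 - (4/((-2*25)) - 2*25*(⅓))*55*44 = 157305 - (4/(-50) - 50*⅓)*55*44 = 157305 - (4*(-1/50) - 50/3)*55*44 = 157305 - (-2/25 - 50/3)*55*44 = 157305 - (-1256/75*55)*44 = 157305 - (-13816)*44/15 = 157305 - 1*(-607904/15) = 157305 + 607904/15 = 2967479/15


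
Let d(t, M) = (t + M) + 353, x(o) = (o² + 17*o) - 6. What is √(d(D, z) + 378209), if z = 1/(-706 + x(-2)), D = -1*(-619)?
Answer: √208763407342/742 ≈ 615.78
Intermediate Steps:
x(o) = -6 + o² + 17*o
D = 619
z = -1/742 (z = 1/(-706 + (-6 + (-2)² + 17*(-2))) = 1/(-706 + (-6 + 4 - 34)) = 1/(-706 - 36) = 1/(-742) = -1/742 ≈ -0.0013477)
d(t, M) = 353 + M + t (d(t, M) = (M + t) + 353 = 353 + M + t)
√(d(D, z) + 378209) = √((353 - 1/742 + 619) + 378209) = √(721223/742 + 378209) = √(281352301/742) = √208763407342/742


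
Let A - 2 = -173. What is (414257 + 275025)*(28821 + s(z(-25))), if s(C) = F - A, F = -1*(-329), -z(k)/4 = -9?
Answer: 20210437522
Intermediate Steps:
A = -171 (A = 2 - 173 = -171)
z(k) = 36 (z(k) = -4*(-9) = 36)
F = 329
s(C) = 500 (s(C) = 329 - 1*(-171) = 329 + 171 = 500)
(414257 + 275025)*(28821 + s(z(-25))) = (414257 + 275025)*(28821 + 500) = 689282*29321 = 20210437522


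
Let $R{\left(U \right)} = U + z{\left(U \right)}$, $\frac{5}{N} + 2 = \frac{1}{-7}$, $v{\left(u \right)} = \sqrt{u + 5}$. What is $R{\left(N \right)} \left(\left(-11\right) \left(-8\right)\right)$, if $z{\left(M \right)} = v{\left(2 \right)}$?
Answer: $- \frac{616}{3} + 88 \sqrt{7} \approx 27.493$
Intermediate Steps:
$v{\left(u \right)} = \sqrt{5 + u}$
$z{\left(M \right)} = \sqrt{7}$ ($z{\left(M \right)} = \sqrt{5 + 2} = \sqrt{7}$)
$N = - \frac{7}{3}$ ($N = \frac{5}{-2 + \frac{1}{-7}} = \frac{5}{-2 - \frac{1}{7}} = \frac{5}{- \frac{15}{7}} = 5 \left(- \frac{7}{15}\right) = - \frac{7}{3} \approx -2.3333$)
$R{\left(U \right)} = U + \sqrt{7}$
$R{\left(N \right)} \left(\left(-11\right) \left(-8\right)\right) = \left(- \frac{7}{3} + \sqrt{7}\right) \left(\left(-11\right) \left(-8\right)\right) = \left(- \frac{7}{3} + \sqrt{7}\right) 88 = - \frac{616}{3} + 88 \sqrt{7}$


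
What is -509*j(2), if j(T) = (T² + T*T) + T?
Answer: -5090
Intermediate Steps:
j(T) = T + 2*T² (j(T) = (T² + T²) + T = 2*T² + T = T + 2*T²)
-509*j(2) = -1018*(1 + 2*2) = -1018*(1 + 4) = -1018*5 = -509*10 = -5090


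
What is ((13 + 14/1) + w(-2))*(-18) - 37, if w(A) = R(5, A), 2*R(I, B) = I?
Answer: -568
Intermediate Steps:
R(I, B) = I/2
w(A) = 5/2 (w(A) = (½)*5 = 5/2)
((13 + 14/1) + w(-2))*(-18) - 37 = ((13 + 14/1) + 5/2)*(-18) - 37 = ((13 + 14*1) + 5/2)*(-18) - 37 = ((13 + 14) + 5/2)*(-18) - 37 = (27 + 5/2)*(-18) - 37 = (59/2)*(-18) - 37 = -531 - 37 = -568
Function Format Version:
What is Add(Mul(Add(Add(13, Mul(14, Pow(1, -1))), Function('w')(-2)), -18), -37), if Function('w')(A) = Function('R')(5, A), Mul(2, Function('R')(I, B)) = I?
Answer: -568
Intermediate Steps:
Function('R')(I, B) = Mul(Rational(1, 2), I)
Function('w')(A) = Rational(5, 2) (Function('w')(A) = Mul(Rational(1, 2), 5) = Rational(5, 2))
Add(Mul(Add(Add(13, Mul(14, Pow(1, -1))), Function('w')(-2)), -18), -37) = Add(Mul(Add(Add(13, Mul(14, Pow(1, -1))), Rational(5, 2)), -18), -37) = Add(Mul(Add(Add(13, Mul(14, 1)), Rational(5, 2)), -18), -37) = Add(Mul(Add(Add(13, 14), Rational(5, 2)), -18), -37) = Add(Mul(Add(27, Rational(5, 2)), -18), -37) = Add(Mul(Rational(59, 2), -18), -37) = Add(-531, -37) = -568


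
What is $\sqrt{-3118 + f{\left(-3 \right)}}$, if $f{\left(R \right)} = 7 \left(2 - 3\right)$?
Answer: $25 i \sqrt{5} \approx 55.902 i$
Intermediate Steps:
$f{\left(R \right)} = -7$ ($f{\left(R \right)} = 7 \left(-1\right) = -7$)
$\sqrt{-3118 + f{\left(-3 \right)}} = \sqrt{-3118 - 7} = \sqrt{-3125} = 25 i \sqrt{5}$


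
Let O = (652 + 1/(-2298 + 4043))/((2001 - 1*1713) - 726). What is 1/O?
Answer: -254770/379247 ≈ -0.67178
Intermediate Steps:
O = -379247/254770 (O = (652 + 1/1745)/((2001 - 1713) - 726) = (652 + 1/1745)/(288 - 726) = (1137741/1745)/(-438) = (1137741/1745)*(-1/438) = -379247/254770 ≈ -1.4886)
1/O = 1/(-379247/254770) = -254770/379247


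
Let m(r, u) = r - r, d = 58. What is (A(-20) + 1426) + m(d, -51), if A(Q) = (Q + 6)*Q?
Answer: 1706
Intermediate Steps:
m(r, u) = 0
A(Q) = Q*(6 + Q) (A(Q) = (6 + Q)*Q = Q*(6 + Q))
(A(-20) + 1426) + m(d, -51) = (-20*(6 - 20) + 1426) + 0 = (-20*(-14) + 1426) + 0 = (280 + 1426) + 0 = 1706 + 0 = 1706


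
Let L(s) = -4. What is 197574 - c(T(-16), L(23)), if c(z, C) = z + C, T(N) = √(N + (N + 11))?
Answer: 197578 - I*√21 ≈ 1.9758e+5 - 4.5826*I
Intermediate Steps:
T(N) = √(11 + 2*N) (T(N) = √(N + (11 + N)) = √(11 + 2*N))
c(z, C) = C + z
197574 - c(T(-16), L(23)) = 197574 - (-4 + √(11 + 2*(-16))) = 197574 - (-4 + √(11 - 32)) = 197574 - (-4 + √(-21)) = 197574 - (-4 + I*√21) = 197574 + (4 - I*√21) = 197578 - I*√21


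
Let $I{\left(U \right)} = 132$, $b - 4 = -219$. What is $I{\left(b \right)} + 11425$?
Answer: $11557$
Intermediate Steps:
$b = -215$ ($b = 4 - 219 = -215$)
$I{\left(b \right)} + 11425 = 132 + 11425 = 11557$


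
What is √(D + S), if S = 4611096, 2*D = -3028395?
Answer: √12387594/2 ≈ 1759.8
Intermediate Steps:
D = -3028395/2 (D = (½)*(-3028395) = -3028395/2 ≈ -1.5142e+6)
√(D + S) = √(-3028395/2 + 4611096) = √(6193797/2) = √12387594/2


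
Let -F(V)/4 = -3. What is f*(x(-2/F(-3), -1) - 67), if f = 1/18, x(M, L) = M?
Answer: -403/108 ≈ -3.7315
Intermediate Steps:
F(V) = 12 (F(V) = -4*(-3) = 12)
f = 1/18 ≈ 0.055556
f*(x(-2/F(-3), -1) - 67) = (-2/12 - 67)/18 = (-2*1/12 - 67)/18 = (-⅙ - 67)/18 = (1/18)*(-403/6) = -403/108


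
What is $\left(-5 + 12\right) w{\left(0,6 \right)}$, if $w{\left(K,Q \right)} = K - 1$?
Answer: $-7$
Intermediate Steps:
$w{\left(K,Q \right)} = -1 + K$
$\left(-5 + 12\right) w{\left(0,6 \right)} = \left(-5 + 12\right) \left(-1 + 0\right) = 7 \left(-1\right) = -7$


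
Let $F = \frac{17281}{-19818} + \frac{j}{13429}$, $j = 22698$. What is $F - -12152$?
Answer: $\frac{248792422043}{20471994} \approx 12153.0$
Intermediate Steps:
$F = \frac{16750955}{20471994}$ ($F = \frac{17281}{-19818} + \frac{22698}{13429} = 17281 \left(- \frac{1}{19818}\right) + 22698 \cdot \frac{1}{13429} = - \frac{17281}{19818} + \frac{1746}{1033} = \frac{16750955}{20471994} \approx 0.81824$)
$F - -12152 = \frac{16750955}{20471994} - -12152 = \frac{16750955}{20471994} + 12152 = \frac{248792422043}{20471994}$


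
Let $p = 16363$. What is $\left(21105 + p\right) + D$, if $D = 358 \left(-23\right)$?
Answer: $29234$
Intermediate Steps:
$D = -8234$
$\left(21105 + p\right) + D = \left(21105 + 16363\right) - 8234 = 37468 - 8234 = 29234$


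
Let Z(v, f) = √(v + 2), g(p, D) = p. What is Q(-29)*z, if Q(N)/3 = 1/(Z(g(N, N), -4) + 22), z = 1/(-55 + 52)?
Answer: I/(-22*I + 3*√3) ≈ -0.043053 + 0.010169*I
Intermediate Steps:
Z(v, f) = √(2 + v)
z = -⅓ (z = 1/(-3) = -⅓ ≈ -0.33333)
Q(N) = 3/(22 + √(2 + N)) (Q(N) = 3/(√(2 + N) + 22) = 3/(22 + √(2 + N)))
Q(-29)*z = (3/(22 + √(2 - 29)))*(-⅓) = (3/(22 + √(-27)))*(-⅓) = (3/(22 + 3*I*√3))*(-⅓) = -1/(22 + 3*I*√3)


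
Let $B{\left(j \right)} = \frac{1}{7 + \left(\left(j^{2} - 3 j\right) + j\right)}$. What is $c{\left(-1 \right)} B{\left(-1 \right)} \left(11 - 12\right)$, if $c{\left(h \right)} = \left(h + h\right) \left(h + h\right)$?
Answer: $- \frac{2}{5} \approx -0.4$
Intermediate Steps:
$B{\left(j \right)} = \frac{1}{7 + j^{2} - 2 j}$ ($B{\left(j \right)} = \frac{1}{7 + \left(j^{2} - 2 j\right)} = \frac{1}{7 + j^{2} - 2 j}$)
$c{\left(h \right)} = 4 h^{2}$ ($c{\left(h \right)} = 2 h 2 h = 4 h^{2}$)
$c{\left(-1 \right)} B{\left(-1 \right)} \left(11 - 12\right) = \frac{4 \left(-1\right)^{2}}{7 + \left(-1\right)^{2} - -2} \left(11 - 12\right) = \frac{4 \cdot 1}{7 + 1 + 2} \left(-1\right) = \frac{4}{10} \left(-1\right) = 4 \cdot \frac{1}{10} \left(-1\right) = \frac{2}{5} \left(-1\right) = - \frac{2}{5}$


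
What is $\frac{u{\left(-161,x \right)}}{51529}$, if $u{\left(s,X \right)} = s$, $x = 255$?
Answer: $- \frac{161}{51529} \approx -0.0031245$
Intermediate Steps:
$\frac{u{\left(-161,x \right)}}{51529} = - \frac{161}{51529}$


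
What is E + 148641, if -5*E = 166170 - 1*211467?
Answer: 788502/5 ≈ 1.5770e+5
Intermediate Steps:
E = 45297/5 (E = -(166170 - 1*211467)/5 = -(166170 - 211467)/5 = -⅕*(-45297) = 45297/5 ≈ 9059.4)
E + 148641 = 45297/5 + 148641 = 788502/5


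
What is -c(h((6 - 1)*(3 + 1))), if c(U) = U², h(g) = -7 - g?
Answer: -729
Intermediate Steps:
-c(h((6 - 1)*(3 + 1))) = -(-7 - (6 - 1)*(3 + 1))² = -(-7 - 5*4)² = -(-7 - 1*20)² = -(-7 - 20)² = -1*(-27)² = -1*729 = -729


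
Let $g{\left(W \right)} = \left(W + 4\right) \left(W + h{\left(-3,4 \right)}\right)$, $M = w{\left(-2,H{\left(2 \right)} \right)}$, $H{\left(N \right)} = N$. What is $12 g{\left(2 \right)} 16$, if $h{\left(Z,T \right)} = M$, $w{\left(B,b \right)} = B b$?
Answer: $-2304$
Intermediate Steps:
$M = -4$ ($M = \left(-2\right) 2 = -4$)
$h{\left(Z,T \right)} = -4$
$g{\left(W \right)} = \left(-4 + W\right) \left(4 + W\right)$ ($g{\left(W \right)} = \left(W + 4\right) \left(W - 4\right) = \left(4 + W\right) \left(-4 + W\right) = \left(-4 + W\right) \left(4 + W\right)$)
$12 g{\left(2 \right)} 16 = 12 \left(-16 + 2^{2}\right) 16 = 12 \left(-16 + 4\right) 16 = 12 \left(-12\right) 16 = \left(-144\right) 16 = -2304$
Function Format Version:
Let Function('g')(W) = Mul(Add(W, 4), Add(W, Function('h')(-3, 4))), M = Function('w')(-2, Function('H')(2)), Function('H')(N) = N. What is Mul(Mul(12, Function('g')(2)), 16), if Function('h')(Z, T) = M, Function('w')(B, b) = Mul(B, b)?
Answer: -2304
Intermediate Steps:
M = -4 (M = Mul(-2, 2) = -4)
Function('h')(Z, T) = -4
Function('g')(W) = Mul(Add(-4, W), Add(4, W)) (Function('g')(W) = Mul(Add(W, 4), Add(W, -4)) = Mul(Add(4, W), Add(-4, W)) = Mul(Add(-4, W), Add(4, W)))
Mul(Mul(12, Function('g')(2)), 16) = Mul(Mul(12, Add(-16, Pow(2, 2))), 16) = Mul(Mul(12, Add(-16, 4)), 16) = Mul(Mul(12, -12), 16) = Mul(-144, 16) = -2304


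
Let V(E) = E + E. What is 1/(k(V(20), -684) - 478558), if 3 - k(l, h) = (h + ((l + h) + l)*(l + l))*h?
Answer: -1/33997291 ≈ -2.9414e-8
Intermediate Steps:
V(E) = 2*E
k(l, h) = 3 - h*(h + 2*l*(h + 2*l)) (k(l, h) = 3 - (h + ((l + h) + l)*(l + l))*h = 3 - (h + ((h + l) + l)*(2*l))*h = 3 - (h + (h + 2*l)*(2*l))*h = 3 - (h + 2*l*(h + 2*l))*h = 3 - h*(h + 2*l*(h + 2*l)))
1/(k(V(20), -684) - 478558) = 1/((3 - 1*(-684)² - 4*(-684)*(2*20)² - 2*2*20*(-684)²) - 478558) = 1/((3 - 1*467856 - 4*(-684)*40² - 2*40*467856) - 478558) = 1/((3 - 467856 - 4*(-684)*1600 - 37428480) - 478558) = 1/((3 - 467856 + 4377600 - 37428480) - 478558) = 1/(-33518733 - 478558) = 1/(-33997291) = -1/33997291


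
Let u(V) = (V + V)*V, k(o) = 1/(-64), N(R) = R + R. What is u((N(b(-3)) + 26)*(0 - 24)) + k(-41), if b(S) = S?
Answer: 29491199/64 ≈ 4.6080e+5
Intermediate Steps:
N(R) = 2*R
k(o) = -1/64
u(V) = 2*V² (u(V) = (2*V)*V = 2*V²)
u((N(b(-3)) + 26)*(0 - 24)) + k(-41) = 2*((2*(-3) + 26)*(0 - 24))² - 1/64 = 2*((-6 + 26)*(-24))² - 1/64 = 2*(20*(-24))² - 1/64 = 2*(-480)² - 1/64 = 2*230400 - 1/64 = 460800 - 1/64 = 29491199/64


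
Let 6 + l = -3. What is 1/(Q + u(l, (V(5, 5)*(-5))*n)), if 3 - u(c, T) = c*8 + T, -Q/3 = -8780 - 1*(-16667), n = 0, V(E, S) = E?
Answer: -1/23586 ≈ -4.2398e-5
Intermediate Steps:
l = -9 (l = -6 - 3 = -9)
Q = -23661 (Q = -3*(-8780 - 1*(-16667)) = -3*(-8780 + 16667) = -3*7887 = -23661)
u(c, T) = 3 - T - 8*c (u(c, T) = 3 - (c*8 + T) = 3 - (8*c + T) = 3 - (T + 8*c) = 3 + (-T - 8*c) = 3 - T - 8*c)
1/(Q + u(l, (V(5, 5)*(-5))*n)) = 1/(-23661 + (3 - 5*(-5)*0 - 8*(-9))) = 1/(-23661 + (3 - (-25)*0 + 72)) = 1/(-23661 + (3 - 1*0 + 72)) = 1/(-23661 + (3 + 0 + 72)) = 1/(-23661 + 75) = 1/(-23586) = -1/23586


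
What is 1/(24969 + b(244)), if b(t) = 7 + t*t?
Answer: 1/84512 ≈ 1.1833e-5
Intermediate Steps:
b(t) = 7 + t**2
1/(24969 + b(244)) = 1/(24969 + (7 + 244**2)) = 1/(24969 + (7 + 59536)) = 1/(24969 + 59543) = 1/84512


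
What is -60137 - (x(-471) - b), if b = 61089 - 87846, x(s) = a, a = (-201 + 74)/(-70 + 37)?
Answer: -2867629/33 ≈ -86898.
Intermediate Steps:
a = 127/33 (a = -127/(-33) = -127*(-1/33) = 127/33 ≈ 3.8485)
x(s) = 127/33
b = -26757
-60137 - (x(-471) - b) = -60137 - (127/33 - 1*(-26757)) = -60137 - (127/33 + 26757) = -60137 - 1*883108/33 = -60137 - 883108/33 = -2867629/33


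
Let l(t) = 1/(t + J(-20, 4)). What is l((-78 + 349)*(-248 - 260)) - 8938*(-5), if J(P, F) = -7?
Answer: 6152695749/137675 ≈ 44690.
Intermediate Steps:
l(t) = 1/(-7 + t) (l(t) = 1/(t - 7) = 1/(-7 + t))
l((-78 + 349)*(-248 - 260)) - 8938*(-5) = 1/(-7 + (-78 + 349)*(-248 - 260)) - 8938*(-5) = 1/(-7 + 271*(-508)) + 44690 = 1/(-7 - 137668) + 44690 = 1/(-137675) + 44690 = -1/137675 + 44690 = 6152695749/137675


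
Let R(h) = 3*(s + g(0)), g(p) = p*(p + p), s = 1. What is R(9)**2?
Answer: 9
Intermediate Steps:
g(p) = 2*p**2 (g(p) = p*(2*p) = 2*p**2)
R(h) = 3 (R(h) = 3*(1 + 2*0**2) = 3*(1 + 2*0) = 3*(1 + 0) = 3*1 = 3)
R(9)**2 = 3**2 = 9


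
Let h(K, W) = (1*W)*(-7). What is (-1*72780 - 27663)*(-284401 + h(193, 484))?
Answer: 28906390527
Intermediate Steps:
h(K, W) = -7*W (h(K, W) = W*(-7) = -7*W)
(-1*72780 - 27663)*(-284401 + h(193, 484)) = (-1*72780 - 27663)*(-284401 - 7*484) = (-72780 - 27663)*(-284401 - 3388) = -100443*(-287789) = 28906390527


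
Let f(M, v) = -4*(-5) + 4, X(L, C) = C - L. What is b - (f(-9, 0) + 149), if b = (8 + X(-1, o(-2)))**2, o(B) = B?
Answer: -124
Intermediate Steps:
f(M, v) = 24 (f(M, v) = 20 + 4 = 24)
b = 49 (b = (8 + (-2 - 1*(-1)))**2 = (8 + (-2 + 1))**2 = (8 - 1)**2 = 7**2 = 49)
b - (f(-9, 0) + 149) = 49 - (24 + 149) = 49 - 1*173 = 49 - 173 = -124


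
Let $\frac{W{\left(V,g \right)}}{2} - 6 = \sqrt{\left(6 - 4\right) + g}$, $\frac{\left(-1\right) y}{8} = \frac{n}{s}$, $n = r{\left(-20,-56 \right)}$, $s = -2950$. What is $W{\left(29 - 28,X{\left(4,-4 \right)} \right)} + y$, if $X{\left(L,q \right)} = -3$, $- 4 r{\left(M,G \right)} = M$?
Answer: $\frac{3544}{295} + 2 i \approx 12.014 + 2.0 i$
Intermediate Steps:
$r{\left(M,G \right)} = - \frac{M}{4}$
$n = 5$ ($n = \left(- \frac{1}{4}\right) \left(-20\right) = 5$)
$y = \frac{4}{295}$ ($y = - 8 \frac{5}{-2950} = - 8 \cdot 5 \left(- \frac{1}{2950}\right) = \left(-8\right) \left(- \frac{1}{590}\right) = \frac{4}{295} \approx 0.013559$)
$W{\left(V,g \right)} = 12 + 2 \sqrt{2 + g}$ ($W{\left(V,g \right)} = 12 + 2 \sqrt{\left(6 - 4\right) + g} = 12 + 2 \sqrt{2 + g}$)
$W{\left(29 - 28,X{\left(4,-4 \right)} \right)} + y = \left(12 + 2 \sqrt{2 - 3}\right) + \frac{4}{295} = \left(12 + 2 \sqrt{-1}\right) + \frac{4}{295} = \left(12 + 2 i\right) + \frac{4}{295} = \frac{3544}{295} + 2 i$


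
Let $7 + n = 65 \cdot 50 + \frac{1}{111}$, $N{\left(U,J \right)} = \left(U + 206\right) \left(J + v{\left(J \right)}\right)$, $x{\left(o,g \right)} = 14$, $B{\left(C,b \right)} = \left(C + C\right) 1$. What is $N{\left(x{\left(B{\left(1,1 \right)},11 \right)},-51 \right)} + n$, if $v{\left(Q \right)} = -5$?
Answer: $- \frac{1007546}{111} \approx -9077.0$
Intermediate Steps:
$B{\left(C,b \right)} = 2 C$ ($B{\left(C,b \right)} = 2 C 1 = 2 C$)
$N{\left(U,J \right)} = \left(-5 + J\right) \left(206 + U\right)$ ($N{\left(U,J \right)} = \left(U + 206\right) \left(J - 5\right) = \left(206 + U\right) \left(-5 + J\right) = \left(-5 + J\right) \left(206 + U\right)$)
$n = \frac{359974}{111}$ ($n = -7 + \left(65 \cdot 50 + \frac{1}{111}\right) = -7 + \left(3250 + \frac{1}{111}\right) = -7 + \frac{360751}{111} = \frac{359974}{111} \approx 3243.0$)
$N{\left(x{\left(B{\left(1,1 \right)},11 \right)},-51 \right)} + n = \left(-1030 - 70 + 206 \left(-51\right) - 714\right) + \frac{359974}{111} = \left(-1030 - 70 - 10506 - 714\right) + \frac{359974}{111} = -12320 + \frac{359974}{111} = - \frac{1007546}{111}$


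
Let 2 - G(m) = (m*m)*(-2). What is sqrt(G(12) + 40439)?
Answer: 13*sqrt(241) ≈ 201.81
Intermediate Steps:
G(m) = 2 + 2*m**2 (G(m) = 2 - m*m*(-2) = 2 - m**2*(-2) = 2 - (-2)*m**2 = 2 + 2*m**2)
sqrt(G(12) + 40439) = sqrt((2 + 2*12**2) + 40439) = sqrt((2 + 2*144) + 40439) = sqrt((2 + 288) + 40439) = sqrt(290 + 40439) = sqrt(40729) = 13*sqrt(241)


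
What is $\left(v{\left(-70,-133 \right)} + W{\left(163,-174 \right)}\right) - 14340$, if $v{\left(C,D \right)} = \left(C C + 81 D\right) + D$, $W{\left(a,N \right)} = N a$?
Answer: $-48708$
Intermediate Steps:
$v{\left(C,D \right)} = C^{2} + 82 D$ ($v{\left(C,D \right)} = \left(C^{2} + 81 D\right) + D = C^{2} + 82 D$)
$\left(v{\left(-70,-133 \right)} + W{\left(163,-174 \right)}\right) - 14340 = \left(\left(\left(-70\right)^{2} + 82 \left(-133\right)\right) - 28362\right) - 14340 = \left(\left(4900 - 10906\right) - 28362\right) - 14340 = \left(-6006 - 28362\right) - 14340 = -34368 - 14340 = -48708$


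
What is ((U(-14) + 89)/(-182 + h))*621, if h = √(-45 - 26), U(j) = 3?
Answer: -3466008/11065 - 19044*I*√71/11065 ≈ -313.24 - 14.502*I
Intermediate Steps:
h = I*√71 (h = √(-71) = I*√71 ≈ 8.4261*I)
((U(-14) + 89)/(-182 + h))*621 = ((3 + 89)/(-182 + I*√71))*621 = (92/(-182 + I*√71))*621 = 57132/(-182 + I*√71)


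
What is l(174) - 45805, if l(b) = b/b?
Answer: -45804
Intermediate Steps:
l(b) = 1
l(174) - 45805 = 1 - 45805 = -45804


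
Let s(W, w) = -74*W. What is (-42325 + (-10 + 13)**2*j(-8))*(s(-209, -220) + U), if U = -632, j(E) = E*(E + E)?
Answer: -610760282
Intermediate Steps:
j(E) = 2*E**2 (j(E) = E*(2*E) = 2*E**2)
(-42325 + (-10 + 13)**2*j(-8))*(s(-209, -220) + U) = (-42325 + (-10 + 13)**2*(2*(-8)**2))*(-74*(-209) - 632) = (-42325 + 3**2*(2*64))*(15466 - 632) = (-42325 + 9*128)*14834 = (-42325 + 1152)*14834 = -41173*14834 = -610760282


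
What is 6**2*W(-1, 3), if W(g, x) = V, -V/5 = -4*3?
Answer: 2160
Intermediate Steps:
V = 60 (V = -(-20)*3 = -5*(-12) = 60)
W(g, x) = 60
6**2*W(-1, 3) = 6**2*60 = 36*60 = 2160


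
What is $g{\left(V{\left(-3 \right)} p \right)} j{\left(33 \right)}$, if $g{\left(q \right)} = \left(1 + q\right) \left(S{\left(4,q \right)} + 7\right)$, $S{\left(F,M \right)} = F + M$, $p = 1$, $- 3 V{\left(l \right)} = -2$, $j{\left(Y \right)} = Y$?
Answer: $\frac{1925}{3} \approx 641.67$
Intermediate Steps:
$V{\left(l \right)} = \frac{2}{3}$ ($V{\left(l \right)} = \left(- \frac{1}{3}\right) \left(-2\right) = \frac{2}{3}$)
$g{\left(q \right)} = \left(1 + q\right) \left(11 + q\right)$ ($g{\left(q \right)} = \left(1 + q\right) \left(\left(4 + q\right) + 7\right) = \left(1 + q\right) \left(11 + q\right)$)
$g{\left(V{\left(-3 \right)} p \right)} j{\left(33 \right)} = \left(11 + \left(\frac{2}{3} \cdot 1\right)^{2} + 12 \cdot \frac{2}{3} \cdot 1\right) 33 = \left(11 + \left(\frac{2}{3}\right)^{2} + 12 \cdot \frac{2}{3}\right) 33 = \left(11 + \frac{4}{9} + 8\right) 33 = \frac{175}{9} \cdot 33 = \frac{1925}{3}$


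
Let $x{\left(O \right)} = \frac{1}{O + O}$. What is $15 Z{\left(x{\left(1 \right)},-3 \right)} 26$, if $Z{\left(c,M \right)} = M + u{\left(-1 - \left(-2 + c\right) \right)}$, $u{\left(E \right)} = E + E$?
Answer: $-780$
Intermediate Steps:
$x{\left(O \right)} = \frac{1}{2 O}$
$u{\left(E \right)} = 2 E$
$Z{\left(c,M \right)} = 2 + M - 2 c$ ($Z{\left(c,M \right)} = M + 2 \left(-1 - \left(-2 + c\right)\right) = M + 2 \left(1 - c\right) = M - \left(-2 + 2 c\right) = 2 + M - 2 c$)
$15 Z{\left(x{\left(1 \right)},-3 \right)} 26 = 15 \left(2 - 3 - 2 \frac{1}{2 \cdot 1}\right) 26 = 15 \left(2 - 3 - 2 \cdot \frac{1}{2} \cdot 1\right) 26 = 15 \left(2 - 3 - 1\right) 26 = 15 \left(-2\right) 26 = \left(-30\right) 26 = -780$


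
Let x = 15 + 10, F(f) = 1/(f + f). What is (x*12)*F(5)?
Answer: 30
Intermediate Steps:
F(f) = 1/(2*f)
x = 25
(x*12)*F(5) = (25*12)*((½)/5) = 300*((½)*(⅕)) = 300*(⅒) = 30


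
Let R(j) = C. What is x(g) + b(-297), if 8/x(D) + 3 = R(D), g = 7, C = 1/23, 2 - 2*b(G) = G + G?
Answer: 5020/17 ≈ 295.29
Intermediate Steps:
b(G) = 1 - G (b(G) = 1 - (G + G)/2 = 1 - G)
C = 1/23 (C = 1*(1/23) = 1/23 ≈ 0.043478)
R(j) = 1/23
x(D) = -46/17 (x(D) = 8/(-3 + 1/23) = 8/(-68/23) = 8*(-23/68) = -46/17)
x(g) + b(-297) = -46/17 + (1 - 1*(-297)) = -46/17 + (1 + 297) = -46/17 + 298 = 5020/17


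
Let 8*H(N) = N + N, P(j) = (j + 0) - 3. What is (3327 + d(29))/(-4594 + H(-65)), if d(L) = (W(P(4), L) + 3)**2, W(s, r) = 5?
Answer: -13564/18441 ≈ -0.73553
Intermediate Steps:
P(j) = -3 + j (P(j) = j - 3 = -3 + j)
d(L) = 64 (d(L) = (5 + 3)**2 = 8**2 = 64)
H(N) = N/4 (H(N) = (N + N)/8 = (2*N)/8 = N/4)
(3327 + d(29))/(-4594 + H(-65)) = (3327 + 64)/(-4594 + (1/4)*(-65)) = 3391/(-4594 - 65/4) = 3391/(-18441/4) = 3391*(-4/18441) = -13564/18441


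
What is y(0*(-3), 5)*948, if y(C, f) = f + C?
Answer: 4740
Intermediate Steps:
y(C, f) = C + f
y(0*(-3), 5)*948 = (0*(-3) + 5)*948 = (0 + 5)*948 = 5*948 = 4740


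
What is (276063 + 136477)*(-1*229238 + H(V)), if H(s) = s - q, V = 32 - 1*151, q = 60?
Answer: -94643689180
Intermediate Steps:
V = -119 (V = 32 - 151 = -119)
H(s) = -60 + s (H(s) = s - 1*60 = s - 60 = -60 + s)
(276063 + 136477)*(-1*229238 + H(V)) = (276063 + 136477)*(-1*229238 + (-60 - 119)) = 412540*(-229238 - 179) = 412540*(-229417) = -94643689180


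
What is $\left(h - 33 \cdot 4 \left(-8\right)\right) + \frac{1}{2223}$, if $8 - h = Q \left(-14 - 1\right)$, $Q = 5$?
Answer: $\frac{2531998}{2223} \approx 1139.0$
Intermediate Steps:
$h = 83$ ($h = 8 - 5 \left(-14 - 1\right) = 8 - 5 \left(-15\right) = 8 - -75 = 8 + 75 = 83$)
$\left(h - 33 \cdot 4 \left(-8\right)\right) + \frac{1}{2223} = \left(83 - 33 \cdot 4 \left(-8\right)\right) + \frac{1}{2223} = \left(83 - 132 \left(-8\right)\right) + \frac{1}{2223} = \left(83 - -1056\right) + \frac{1}{2223} = \left(83 + 1056\right) + \frac{1}{2223} = 1139 + \frac{1}{2223} = \frac{2531998}{2223}$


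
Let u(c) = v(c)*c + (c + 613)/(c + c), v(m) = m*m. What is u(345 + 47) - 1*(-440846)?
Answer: 47570874061/784 ≈ 6.0677e+7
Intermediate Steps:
v(m) = m²
u(c) = c³ + (613 + c)/(2*c) (u(c) = c²*c + (c + 613)/(c + c) = c³ + (613 + c)/((2*c)) = c³ + (613 + c)*(1/(2*c)) = c³ + (613 + c)/(2*c))
u(345 + 47) - 1*(-440846) = (613 + (345 + 47) + 2*(345 + 47)⁴)/(2*(345 + 47)) - 1*(-440846) = (½)*(613 + 392 + 2*392⁴)/392 + 440846 = (½)*(1/392)*(613 + 392 + 2*23612624896) + 440846 = (½)*(1/392)*(613 + 392 + 47225249792) + 440846 = (½)*(1/392)*47225250797 + 440846 = 47225250797/784 + 440846 = 47570874061/784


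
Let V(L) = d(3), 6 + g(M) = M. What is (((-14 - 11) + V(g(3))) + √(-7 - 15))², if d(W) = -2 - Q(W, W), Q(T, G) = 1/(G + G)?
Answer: 25777/36 - 163*I*√22/3 ≈ 716.03 - 254.85*I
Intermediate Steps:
g(M) = -6 + M
Q(T, G) = 1/(2*G)
d(W) = -2 - 1/(2*W)
V(L) = -13/6 (V(L) = -2 - ½/3 = -2 - ½*⅓ = -2 - ⅙ = -13/6)
(((-14 - 11) + V(g(3))) + √(-7 - 15))² = (((-14 - 11) - 13/6) + √(-7 - 15))² = ((-25 - 13/6) + √(-22))² = (-163/6 + I*√22)²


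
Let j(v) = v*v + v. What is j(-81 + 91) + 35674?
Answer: 35784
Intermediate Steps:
j(v) = v + v² (j(v) = v² + v = v + v²)
j(-81 + 91) + 35674 = (-81 + 91)*(1 + (-81 + 91)) + 35674 = 10*(1 + 10) + 35674 = 10*11 + 35674 = 110 + 35674 = 35784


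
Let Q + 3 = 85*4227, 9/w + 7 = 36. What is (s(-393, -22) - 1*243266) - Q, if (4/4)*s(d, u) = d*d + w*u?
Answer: -12995359/29 ≈ -4.4812e+5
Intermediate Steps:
w = 9/29 (w = 9/(-7 + 36) = 9/29 ≈ 0.31034)
s(d, u) = d**2 + 9*u/29 (s(d, u) = d*d + 9*u/29 = d**2 + 9*u/29)
Q = 359292 (Q = -3 + 85*4227 = -3 + 359295 = 359292)
(s(-393, -22) - 1*243266) - Q = (((-393)**2 + (9/29)*(-22)) - 1*243266) - 1*359292 = ((154449 - 198/29) - 243266) - 359292 = (4478823/29 - 243266) - 359292 = -2575891/29 - 359292 = -12995359/29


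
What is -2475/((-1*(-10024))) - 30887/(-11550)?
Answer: 20073217/8269800 ≈ 2.4273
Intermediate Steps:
-2475/((-1*(-10024))) - 30887/(-11550) = -2475/10024 - 30887*(-1/11550) = -2475*1/10024 + 30887/11550 = -2475/10024 + 30887/11550 = 20073217/8269800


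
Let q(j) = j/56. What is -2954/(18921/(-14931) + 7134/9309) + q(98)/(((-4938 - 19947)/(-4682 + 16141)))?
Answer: 639048937513/108370620 ≈ 5896.9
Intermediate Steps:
q(j) = j/56 (q(j) = j*(1/56) = j/56)
-2954/(18921/(-14931) + 7134/9309) + q(98)/(((-4938 - 19947)/(-4682 + 16141))) = -2954/(18921/(-14931) + 7134/9309) + ((1/56)*98)/(((-4938 - 19947)/(-4682 + 16141))) = -2954/(18921*(-1/14931) + 7134*(1/9309)) + 7/(4*((-24885/11459))) = -2954/(-901/711 + 82/107) + 7/(4*((-24885*1/11459))) = -2954/(-38105/76077) + 7/(4*(-3555/1637)) = -2954*(-76077/38105) + (7/4)*(-1637/3555) = 224731458/38105 - 11459/14220 = 639048937513/108370620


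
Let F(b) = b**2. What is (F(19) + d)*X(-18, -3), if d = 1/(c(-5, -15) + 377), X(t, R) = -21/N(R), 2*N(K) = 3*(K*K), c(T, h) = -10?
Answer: -1854832/3303 ≈ -561.56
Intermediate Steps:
N(K) = 3*K**2/2 (N(K) = (3*(K*K))/2 = (3*K**2)/2 = 3*K**2/2)
X(t, R) = -14/R**2 (X(t, R) = -21*2/(3*R**2) = -14/R**2)
d = 1/367 (d = 1/(-10 + 377) = 1/367 ≈ 0.0027248)
(F(19) + d)*X(-18, -3) = (19**2 + 1/367)*(-14/(-3)**2) = (361 + 1/367)*(-14*1/9) = (132488/367)*(-14/9) = -1854832/3303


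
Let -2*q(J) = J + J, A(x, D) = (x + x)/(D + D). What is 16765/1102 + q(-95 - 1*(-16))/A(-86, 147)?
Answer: -2838934/23693 ≈ -119.82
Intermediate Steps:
A(x, D) = x/D (A(x, D) = (2*x)/((2*D)) = (2*x)*(1/(2*D)) = x/D)
q(J) = -J (q(J) = -(J + J)/2 = -J)
16765/1102 + q(-95 - 1*(-16))/A(-86, 147) = 16765/1102 + (-(-95 - 1*(-16)))/((-86/147)) = 16765*(1/1102) + (-(-95 + 16))/((-86*1/147)) = 16765/1102 + (-1*(-79))/(-86/147) = 16765/1102 + 79*(-147/86) = 16765/1102 - 11613/86 = -2838934/23693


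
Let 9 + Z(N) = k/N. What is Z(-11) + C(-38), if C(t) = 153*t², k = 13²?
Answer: 2429984/11 ≈ 2.2091e+5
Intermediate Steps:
k = 169
Z(N) = -9 + 169/N
Z(-11) + C(-38) = (-9 + 169/(-11)) + 153*(-38)² = (-9 + 169*(-1/11)) + 153*1444 = (-9 - 169/11) + 220932 = -268/11 + 220932 = 2429984/11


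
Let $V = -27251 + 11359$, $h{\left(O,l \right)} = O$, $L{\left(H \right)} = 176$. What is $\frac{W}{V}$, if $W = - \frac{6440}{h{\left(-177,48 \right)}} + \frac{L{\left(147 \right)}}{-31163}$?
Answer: $- \frac{4560422}{1992225093} \approx -0.0022891$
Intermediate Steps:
$V = -15892$
$W = \frac{18241688}{501441}$ ($W = - \frac{6440}{-177} + \frac{176}{-31163} = \left(-6440\right) \left(- \frac{1}{177}\right) + 176 \left(- \frac{1}{31163}\right) = \frac{6440}{177} - \frac{16}{2833} = \frac{18241688}{501441} \approx 36.379$)
$\frac{W}{V} = \frac{18241688}{501441 \left(-15892\right)} = \frac{18241688}{501441} \left(- \frac{1}{15892}\right) = - \frac{4560422}{1992225093}$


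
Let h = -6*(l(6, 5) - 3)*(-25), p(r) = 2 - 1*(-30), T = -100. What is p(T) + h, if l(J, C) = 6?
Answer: 482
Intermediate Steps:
p(r) = 32 (p(r) = 2 + 30 = 32)
h = 450 (h = -6*(6 - 3)*(-25) = -18*(-25) = 450)
p(T) + h = 32 + 450 = 482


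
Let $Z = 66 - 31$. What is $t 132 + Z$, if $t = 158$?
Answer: $20891$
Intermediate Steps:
$Z = 35$
$t 132 + Z = 158 \cdot 132 + 35 = 20856 + 35 = 20891$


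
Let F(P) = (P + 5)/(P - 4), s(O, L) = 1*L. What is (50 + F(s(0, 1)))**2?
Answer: 2304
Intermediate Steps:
s(O, L) = L
F(P) = (5 + P)/(-4 + P)
(50 + F(s(0, 1)))**2 = (50 + (5 + 1)/(-4 + 1))**2 = (50 + 6/(-3))**2 = (50 - 1/3*6)**2 = (50 - 2)**2 = 48**2 = 2304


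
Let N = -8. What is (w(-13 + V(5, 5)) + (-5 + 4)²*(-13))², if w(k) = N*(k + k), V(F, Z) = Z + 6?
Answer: 361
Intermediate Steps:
V(F, Z) = 6 + Z
w(k) = -16*k (w(k) = -8*(k + k) = -16*k)
(w(-13 + V(5, 5)) + (-5 + 4)²*(-13))² = (-16*(-13 + (6 + 5)) + (-5 + 4)²*(-13))² = (-16*(-13 + 11) + (-1)²*(-13))² = (-16*(-2) + 1*(-13))² = (32 - 13)² = 19² = 361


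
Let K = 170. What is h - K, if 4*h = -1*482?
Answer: -581/2 ≈ -290.50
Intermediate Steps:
h = -241/2 (h = (-1*482)/4 = (¼)*(-482) = -241/2 ≈ -120.50)
h - K = -241/2 - 1*170 = -241/2 - 170 = -581/2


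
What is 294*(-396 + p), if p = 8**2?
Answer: -97608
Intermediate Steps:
p = 64
294*(-396 + p) = 294*(-396 + 64) = 294*(-332) = -97608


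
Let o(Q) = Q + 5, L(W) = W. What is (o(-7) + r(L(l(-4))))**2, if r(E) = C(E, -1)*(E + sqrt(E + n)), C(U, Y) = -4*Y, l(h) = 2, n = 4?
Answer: 132 + 48*sqrt(6) ≈ 249.58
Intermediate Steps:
o(Q) = 5 + Q
r(E) = 4*E + 4*sqrt(4 + E) (r(E) = (-4*(-1))*(E + sqrt(E + 4)) = 4*(E + sqrt(4 + E)) = 4*E + 4*sqrt(4 + E))
(o(-7) + r(L(l(-4))))**2 = ((5 - 7) + (4*2 + 4*sqrt(4 + 2)))**2 = (-2 + (8 + 4*sqrt(6)))**2 = (6 + 4*sqrt(6))**2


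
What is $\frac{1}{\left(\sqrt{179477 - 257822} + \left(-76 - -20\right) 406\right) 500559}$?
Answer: $- \frac{22736}{258791025758919} - \frac{i \sqrt{8705}}{86263675252973} \approx -8.7855 \cdot 10^{-11} - 1.0816 \cdot 10^{-12} i$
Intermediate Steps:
$\frac{1}{\left(\sqrt{179477 - 257822} + \left(-76 - -20\right) 406\right) 500559} = \frac{1}{\sqrt{-78345} + \left(-76 + 20\right) 406} \cdot \frac{1}{500559} = \frac{1}{3 i \sqrt{8705} - 22736} \cdot \frac{1}{500559} = \frac{1}{-22736 + 3 i \sqrt{8705}} \cdot \frac{1}{500559} = \frac{1}{500559 \left(-22736 + 3 i \sqrt{8705}\right)}$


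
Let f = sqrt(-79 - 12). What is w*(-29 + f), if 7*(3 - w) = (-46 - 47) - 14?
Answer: -3712/7 + 128*I*sqrt(91)/7 ≈ -530.29 + 174.43*I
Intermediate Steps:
w = 128/7 (w = 3 - ((-46 - 47) - 14)/7 = 3 - (-93 - 14)/7 = 3 - 1/7*(-107) = 3 + 107/7 = 128/7 ≈ 18.286)
f = I*sqrt(91) (f = sqrt(-91) = I*sqrt(91) ≈ 9.5394*I)
w*(-29 + f) = 128*(-29 + I*sqrt(91))/7 = -3712/7 + 128*I*sqrt(91)/7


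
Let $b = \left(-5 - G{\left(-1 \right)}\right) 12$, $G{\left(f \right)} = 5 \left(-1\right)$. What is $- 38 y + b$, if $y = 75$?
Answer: $-2850$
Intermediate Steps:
$G{\left(f \right)} = -5$
$b = 0$ ($b = \left(-5 - -5\right) 12 = \left(-5 + 5\right) 12 = 0 \cdot 12 = 0$)
$- 38 y + b = \left(-38\right) 75 + 0 = -2850 + 0 = -2850$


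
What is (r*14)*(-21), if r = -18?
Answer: 5292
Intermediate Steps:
(r*14)*(-21) = -18*14*(-21) = -252*(-21) = 5292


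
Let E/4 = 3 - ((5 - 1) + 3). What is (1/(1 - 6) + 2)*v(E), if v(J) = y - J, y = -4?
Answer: 108/5 ≈ 21.600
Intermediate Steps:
E = -16 (E = 4*(3 - ((5 - 1) + 3)) = 4*(3 - (4 + 3)) = 4*(3 - 1*7) = 4*(3 - 7) = 4*(-4) = -16)
v(J) = -4 - J
(1/(1 - 6) + 2)*v(E) = (1/(1 - 6) + 2)*(-4 - 1*(-16)) = (1/(-5) + 2)*(-4 + 16) = (-⅕ + 2)*12 = (9/5)*12 = 108/5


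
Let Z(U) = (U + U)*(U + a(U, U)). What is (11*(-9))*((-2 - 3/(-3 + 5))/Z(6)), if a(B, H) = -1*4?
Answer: 231/16 ≈ 14.438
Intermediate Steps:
a(B, H) = -4
Z(U) = 2*U*(-4 + U) (Z(U) = (U + U)*(U - 4) = (2*U)*(-4 + U) = 2*U*(-4 + U))
(11*(-9))*((-2 - 3/(-3 + 5))/Z(6)) = (11*(-9))*((-2 - 3/(-3 + 5))/((2*6*(-4 + 6)))) = -99*(-2 - 3/2)/(2*6*2) = -99*(-2 + (½)*(-3))/24 = -99*(-2 - 3/2)/24 = -(-693)/(2*24) = -99*(-7/48) = 231/16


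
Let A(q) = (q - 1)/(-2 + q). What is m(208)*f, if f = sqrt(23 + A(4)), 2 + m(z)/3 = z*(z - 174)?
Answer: 74235*sqrt(2) ≈ 1.0498e+5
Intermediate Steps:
A(q) = (-1 + q)/(-2 + q)
m(z) = -6 + 3*z*(-174 + z) (m(z) = -6 + 3*(z*(z - 174)) = -6 + 3*(z*(-174 + z)) = -6 + 3*z*(-174 + z))
f = 7*sqrt(2)/2 (f = sqrt(23 + (-1 + 4)/(-2 + 4)) = sqrt(23 + 3/2) = sqrt(49/2) = 7*sqrt(2)/2 ≈ 4.9497)
m(208)*f = (-6 - 522*208 + 3*208**2)*(7*sqrt(2)/2) = (-6 - 108576 + 3*43264)*(7*sqrt(2)/2) = (-6 - 108576 + 129792)*(7*sqrt(2)/2) = 21210*(7*sqrt(2)/2) = 74235*sqrt(2)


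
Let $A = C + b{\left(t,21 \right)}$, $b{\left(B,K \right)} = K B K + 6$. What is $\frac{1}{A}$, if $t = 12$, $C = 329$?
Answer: $\frac{1}{5627} \approx 0.00017771$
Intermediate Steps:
$b{\left(B,K \right)} = 6 + B K^{2}$ ($b{\left(B,K \right)} = B K K + 6 = B K^{2} + 6 = 6 + B K^{2}$)
$A = 5627$ ($A = 329 + \left(6 + 12 \cdot 21^{2}\right) = 329 + \left(6 + 12 \cdot 441\right) = 329 + \left(6 + 5292\right) = 329 + 5298 = 5627$)
$\frac{1}{A} = \frac{1}{5627}$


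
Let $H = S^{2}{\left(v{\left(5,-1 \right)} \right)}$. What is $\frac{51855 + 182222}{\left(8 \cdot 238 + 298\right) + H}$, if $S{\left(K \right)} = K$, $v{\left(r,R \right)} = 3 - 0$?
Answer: $\frac{234077}{2211} \approx 105.87$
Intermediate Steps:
$v{\left(r,R \right)} = 3$ ($v{\left(r,R \right)} = 3 + 0 = 3$)
$H = 9$ ($H = 3^{2} = 9$)
$\frac{51855 + 182222}{\left(8 \cdot 238 + 298\right) + H} = \frac{51855 + 182222}{\left(8 \cdot 238 + 298\right) + 9} = \frac{234077}{\left(1904 + 298\right) + 9} = \frac{234077}{2202 + 9} = \frac{234077}{2211}$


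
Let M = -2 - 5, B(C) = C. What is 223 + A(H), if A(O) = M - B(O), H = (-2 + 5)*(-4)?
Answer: 228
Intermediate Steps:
M = -7
H = -12 (H = 3*(-4) = -12)
A(O) = -7 - O
223 + A(H) = 223 + (-7 - 1*(-12)) = 223 + (-7 + 12) = 223 + 5 = 228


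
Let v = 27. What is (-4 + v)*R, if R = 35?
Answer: 805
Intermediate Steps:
(-4 + v)*R = (-4 + 27)*35 = 23*35 = 805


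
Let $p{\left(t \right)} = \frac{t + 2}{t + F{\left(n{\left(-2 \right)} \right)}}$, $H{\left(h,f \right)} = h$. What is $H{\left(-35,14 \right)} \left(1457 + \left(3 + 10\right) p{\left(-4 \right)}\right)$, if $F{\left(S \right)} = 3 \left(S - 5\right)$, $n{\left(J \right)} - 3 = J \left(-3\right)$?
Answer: $- \frac{203525}{4} \approx -50881.0$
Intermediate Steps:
$n{\left(J \right)} = 3 - 3 J$ ($n{\left(J \right)} = 3 + J \left(-3\right) = 3 - 3 J$)
$F{\left(S \right)} = -15 + 3 S$ ($F{\left(S \right)} = 3 \left(-5 + S\right) = -15 + 3 S$)
$p{\left(t \right)} = \frac{2 + t}{12 + t}$ ($p{\left(t \right)} = \frac{t + 2}{t - \left(15 - 3 \left(3 - -6\right)\right)} = \frac{2 + t}{t - \left(15 - 3 \left(3 + 6\right)\right)} = \frac{2 + t}{t + \left(-15 + 3 \cdot 9\right)} = \frac{2 + t}{t + \left(-15 + 27\right)} = \frac{2 + t}{t + 12} = \frac{2 + t}{12 + t}$)
$H{\left(-35,14 \right)} \left(1457 + \left(3 + 10\right) p{\left(-4 \right)}\right) = - 35 \left(1457 + \left(3 + 10\right) \frac{2 - 4}{12 - 4}\right) = - 35 \left(1457 + 13 \cdot \frac{1}{8} \left(-2\right)\right) = - 35 \left(1457 + 13 \left(- \frac{1}{4}\right)\right) = - 35 \left(1457 - \frac{13}{4}\right) = \left(-35\right) \frac{5815}{4} = - \frac{203525}{4}$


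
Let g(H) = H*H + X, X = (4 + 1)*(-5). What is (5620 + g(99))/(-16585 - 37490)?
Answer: -5132/18025 ≈ -0.28472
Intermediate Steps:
X = -25 (X = 5*(-5) = -25)
g(H) = -25 + H² (g(H) = H*H - 25 = H² - 25 = -25 + H²)
(5620 + g(99))/(-16585 - 37490) = (5620 + (-25 + 99²))/(-16585 - 37490) = (5620 + (-25 + 9801))/(-54075) = (5620 + 9776)*(-1/54075) = 15396*(-1/54075) = -5132/18025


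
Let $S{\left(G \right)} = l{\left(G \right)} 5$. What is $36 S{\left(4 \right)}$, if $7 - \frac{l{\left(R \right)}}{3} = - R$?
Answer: $5940$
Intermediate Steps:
$l{\left(R \right)} = 21 + 3 R$ ($l{\left(R \right)} = 21 - 3 \left(- R\right) = 21 + 3 R$)
$S{\left(G \right)} = 105 + 15 G$ ($S{\left(G \right)} = \left(21 + 3 G\right) 5 = 105 + 15 G$)
$36 S{\left(4 \right)} = 36 \left(105 + 15 \cdot 4\right) = 36 \left(105 + 60\right) = 36 \cdot 165 = 5940$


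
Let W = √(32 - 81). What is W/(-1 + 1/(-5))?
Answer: -35*I/6 ≈ -5.8333*I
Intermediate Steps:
W = 7*I (W = √(-49) = 7*I ≈ 7.0*I)
W/(-1 + 1/(-5)) = (7*I)/(-1 + 1/(-5)) = (7*I)/(-1 - ⅕) = (7*I)/(-6/5) = -35*I/6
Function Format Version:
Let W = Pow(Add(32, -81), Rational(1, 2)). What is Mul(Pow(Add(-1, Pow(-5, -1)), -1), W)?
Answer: Mul(Rational(-35, 6), I) ≈ Mul(-5.8333, I)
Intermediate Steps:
W = Mul(7, I) (W = Pow(-49, Rational(1, 2)) = Mul(7, I) ≈ Mul(7.0000, I))
Mul(Pow(Add(-1, Pow(-5, -1)), -1), W) = Mul(Pow(Add(-1, Pow(-5, -1)), -1), Mul(7, I)) = Mul(Pow(Add(-1, Rational(-1, 5)), -1), Mul(7, I)) = Mul(Pow(Rational(-6, 5), -1), Mul(7, I)) = Mul(Rational(-5, 6), Mul(7, I)) = Mul(Rational(-35, 6), I)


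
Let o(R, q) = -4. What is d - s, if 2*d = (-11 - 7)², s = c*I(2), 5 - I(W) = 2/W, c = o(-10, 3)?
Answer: 178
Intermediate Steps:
c = -4
I(W) = 5 - 2/W
s = -16 (s = -4*(5 - 2/2) = -4*(5 - 2*½) = -4*(5 - 1) = -4*4 = -16)
d = 162 (d = (-11 - 7)²/2 = (½)*(-18)² = (½)*324 = 162)
d - s = 162 - 1*(-16) = 162 + 16 = 178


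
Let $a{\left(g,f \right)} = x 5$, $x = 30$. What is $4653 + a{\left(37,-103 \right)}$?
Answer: $4803$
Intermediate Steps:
$a{\left(g,f \right)} = 150$ ($a{\left(g,f \right)} = 30 \cdot 5 = 150$)
$4653 + a{\left(37,-103 \right)} = 4653 + 150 = 4803$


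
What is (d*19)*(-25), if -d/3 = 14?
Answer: 19950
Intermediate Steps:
d = -42 (d = -3*14 = -42)
(d*19)*(-25) = -42*19*(-25) = -798*(-25) = 19950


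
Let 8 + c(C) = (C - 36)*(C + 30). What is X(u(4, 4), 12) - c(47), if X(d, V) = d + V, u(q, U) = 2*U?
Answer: -819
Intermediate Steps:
c(C) = -8 + (-36 + C)*(30 + C) (c(C) = -8 + (C - 36)*(C + 30) = -8 + (-36 + C)*(30 + C))
X(d, V) = V + d
X(u(4, 4), 12) - c(47) = (12 + 2*4) - (-1088 + 47² - 6*47) = (12 + 8) - (-1088 + 2209 - 282) = 20 - 1*839 = 20 - 839 = -819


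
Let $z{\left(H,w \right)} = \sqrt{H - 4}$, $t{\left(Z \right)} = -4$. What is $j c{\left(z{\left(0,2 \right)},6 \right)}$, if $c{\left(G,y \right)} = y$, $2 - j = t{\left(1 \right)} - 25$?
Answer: $186$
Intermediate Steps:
$z{\left(H,w \right)} = \sqrt{-4 + H}$
$j = 31$ ($j = 2 - \left(-4 - 25\right) = 2 - -29 = 2 + 29 = 31$)
$j c{\left(z{\left(0,2 \right)},6 \right)} = 31 \cdot 6 = 186$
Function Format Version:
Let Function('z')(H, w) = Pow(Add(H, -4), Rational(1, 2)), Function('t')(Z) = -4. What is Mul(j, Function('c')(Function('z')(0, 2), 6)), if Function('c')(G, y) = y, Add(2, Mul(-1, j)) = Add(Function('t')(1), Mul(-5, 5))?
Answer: 186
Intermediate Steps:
Function('z')(H, w) = Pow(Add(-4, H), Rational(1, 2))
j = 31 (j = Add(2, Mul(-1, Add(-4, Mul(-5, 5)))) = Add(2, Mul(-1, Add(-4, -25))) = Add(2, Mul(-1, -29)) = Add(2, 29) = 31)
Mul(j, Function('c')(Function('z')(0, 2), 6)) = Mul(31, 6) = 186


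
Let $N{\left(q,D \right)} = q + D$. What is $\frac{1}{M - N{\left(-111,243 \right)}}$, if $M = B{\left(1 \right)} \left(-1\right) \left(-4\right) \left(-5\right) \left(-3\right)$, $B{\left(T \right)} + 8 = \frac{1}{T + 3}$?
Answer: $- \frac{1}{597} \approx -0.001675$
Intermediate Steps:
$N{\left(q,D \right)} = D + q$
$B{\left(T \right)} = -8 + \frac{1}{3 + T}$ ($B{\left(T \right)} = -8 + \frac{1}{T + 3} = -8 + \frac{1}{3 + T}$)
$M = -465$ ($M = \frac{-23 - 8}{3 + 1} \left(-1\right) \left(-4\right) \left(-5\right) \left(-3\right) = \frac{-23 - 8}{4} \left(-1\right) 20 \left(-3\right) = \frac{1}{4} \left(-31\right) \left(-1\right) \left(-60\right) = \left(- \frac{31}{4}\right) \left(-1\right) \left(-60\right) = \frac{31}{4} \left(-60\right) = -465$)
$\frac{1}{M - N{\left(-111,243 \right)}} = \frac{1}{-465 - \left(243 - 111\right)} = \frac{1}{-465 - 132} = \frac{1}{-597} = - \frac{1}{597}$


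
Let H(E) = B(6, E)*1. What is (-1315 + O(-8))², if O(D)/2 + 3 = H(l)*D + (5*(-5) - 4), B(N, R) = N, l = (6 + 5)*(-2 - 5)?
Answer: 2175625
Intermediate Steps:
l = -77 (l = 11*(-7) = -77)
H(E) = 6 (H(E) = 6*1 = 6)
O(D) = -64 + 12*D (O(D) = -6 + 2*(6*D + (5*(-5) - 4)) = -6 + 2*(6*D + (-25 - 4)) = -6 + 2*(6*D - 29) = -6 + 2*(-29 + 6*D) = -6 + (-58 + 12*D) = -64 + 12*D)
(-1315 + O(-8))² = (-1315 + (-64 + 12*(-8)))² = (-1315 + (-64 - 96))² = (-1315 - 160)² = (-1475)² = 2175625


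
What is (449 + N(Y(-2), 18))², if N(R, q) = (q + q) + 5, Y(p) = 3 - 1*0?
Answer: 240100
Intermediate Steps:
Y(p) = 3 (Y(p) = 3 + 0 = 3)
N(R, q) = 5 + 2*q (N(R, q) = 2*q + 5 = 5 + 2*q)
(449 + N(Y(-2), 18))² = (449 + (5 + 2*18))² = (449 + (5 + 36))² = (449 + 41)² = 490² = 240100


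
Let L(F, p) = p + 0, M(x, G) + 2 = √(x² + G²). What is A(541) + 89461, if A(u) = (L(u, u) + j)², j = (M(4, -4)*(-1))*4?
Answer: 391374 - 17568*√2 ≈ 3.6653e+5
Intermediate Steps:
M(x, G) = -2 + √(G² + x²) (M(x, G) = -2 + √(x² + G²) = -2 + √(G² + x²))
L(F, p) = p
j = 8 - 16*√2 (j = ((-2 + √((-4)² + 4²))*(-1))*4 = ((-2 + √(16 + 16))*(-1))*4 = ((-2 + √32)*(-1))*4 = ((-2 + 4*√2)*(-1))*4 = (2 - 4*√2)*4 = 8 - 16*√2 ≈ -14.627)
A(u) = (8 + u - 16*√2)² (A(u) = (u + (8 - 16*√2))² = (8 + u - 16*√2)²)
A(541) + 89461 = (8 + 541 - 16*√2)² + 89461 = (549 - 16*√2)² + 89461 = 89461 + (549 - 16*√2)²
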